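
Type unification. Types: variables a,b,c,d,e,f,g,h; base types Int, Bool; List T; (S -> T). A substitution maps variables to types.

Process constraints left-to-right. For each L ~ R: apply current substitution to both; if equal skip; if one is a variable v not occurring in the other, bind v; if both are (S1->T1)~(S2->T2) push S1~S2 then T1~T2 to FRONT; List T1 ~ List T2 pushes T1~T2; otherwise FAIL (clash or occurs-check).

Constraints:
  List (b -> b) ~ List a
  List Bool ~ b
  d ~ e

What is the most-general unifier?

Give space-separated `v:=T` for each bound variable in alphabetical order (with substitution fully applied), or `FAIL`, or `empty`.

step 1: unify List (b -> b) ~ List a  [subst: {-} | 2 pending]
  -> decompose List: push (b -> b)~a
step 2: unify (b -> b) ~ a  [subst: {-} | 2 pending]
  bind a := (b -> b)
step 3: unify List Bool ~ b  [subst: {a:=(b -> b)} | 1 pending]
  bind b := List Bool
step 4: unify d ~ e  [subst: {a:=(b -> b), b:=List Bool} | 0 pending]
  bind d := e

Answer: a:=(List Bool -> List Bool) b:=List Bool d:=e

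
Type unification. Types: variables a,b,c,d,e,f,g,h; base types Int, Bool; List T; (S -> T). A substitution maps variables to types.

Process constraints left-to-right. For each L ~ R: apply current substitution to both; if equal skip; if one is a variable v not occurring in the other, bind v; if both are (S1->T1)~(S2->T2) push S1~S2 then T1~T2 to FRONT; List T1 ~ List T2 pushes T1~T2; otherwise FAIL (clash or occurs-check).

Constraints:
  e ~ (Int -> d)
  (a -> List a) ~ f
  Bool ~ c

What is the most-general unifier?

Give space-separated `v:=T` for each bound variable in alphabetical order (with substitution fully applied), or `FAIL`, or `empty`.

step 1: unify e ~ (Int -> d)  [subst: {-} | 2 pending]
  bind e := (Int -> d)
step 2: unify (a -> List a) ~ f  [subst: {e:=(Int -> d)} | 1 pending]
  bind f := (a -> List a)
step 3: unify Bool ~ c  [subst: {e:=(Int -> d), f:=(a -> List a)} | 0 pending]
  bind c := Bool

Answer: c:=Bool e:=(Int -> d) f:=(a -> List a)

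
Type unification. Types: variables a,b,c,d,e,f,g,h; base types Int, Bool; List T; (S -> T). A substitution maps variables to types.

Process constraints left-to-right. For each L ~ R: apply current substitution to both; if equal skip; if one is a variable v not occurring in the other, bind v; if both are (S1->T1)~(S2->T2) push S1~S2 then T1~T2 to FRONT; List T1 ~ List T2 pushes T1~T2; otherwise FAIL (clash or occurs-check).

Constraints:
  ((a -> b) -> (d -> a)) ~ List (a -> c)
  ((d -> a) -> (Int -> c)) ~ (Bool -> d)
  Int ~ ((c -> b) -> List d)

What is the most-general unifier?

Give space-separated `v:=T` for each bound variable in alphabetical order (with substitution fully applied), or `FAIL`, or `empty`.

Answer: FAIL

Derivation:
step 1: unify ((a -> b) -> (d -> a)) ~ List (a -> c)  [subst: {-} | 2 pending]
  clash: ((a -> b) -> (d -> a)) vs List (a -> c)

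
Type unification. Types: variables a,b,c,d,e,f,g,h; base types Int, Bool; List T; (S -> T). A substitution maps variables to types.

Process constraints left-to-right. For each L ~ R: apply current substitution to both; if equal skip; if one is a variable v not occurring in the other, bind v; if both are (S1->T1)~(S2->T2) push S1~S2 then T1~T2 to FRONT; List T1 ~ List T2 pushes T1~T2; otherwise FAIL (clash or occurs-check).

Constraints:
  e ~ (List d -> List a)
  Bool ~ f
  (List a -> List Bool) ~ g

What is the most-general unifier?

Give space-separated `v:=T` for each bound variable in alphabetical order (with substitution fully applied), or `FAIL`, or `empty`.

Answer: e:=(List d -> List a) f:=Bool g:=(List a -> List Bool)

Derivation:
step 1: unify e ~ (List d -> List a)  [subst: {-} | 2 pending]
  bind e := (List d -> List a)
step 2: unify Bool ~ f  [subst: {e:=(List d -> List a)} | 1 pending]
  bind f := Bool
step 3: unify (List a -> List Bool) ~ g  [subst: {e:=(List d -> List a), f:=Bool} | 0 pending]
  bind g := (List a -> List Bool)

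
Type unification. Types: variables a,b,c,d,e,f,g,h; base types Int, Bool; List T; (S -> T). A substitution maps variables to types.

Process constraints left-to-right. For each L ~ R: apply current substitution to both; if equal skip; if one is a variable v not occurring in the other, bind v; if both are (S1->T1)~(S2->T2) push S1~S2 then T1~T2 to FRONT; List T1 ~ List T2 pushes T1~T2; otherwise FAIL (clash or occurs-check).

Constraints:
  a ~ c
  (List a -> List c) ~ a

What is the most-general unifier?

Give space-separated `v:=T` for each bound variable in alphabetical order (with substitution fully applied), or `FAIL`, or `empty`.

Answer: FAIL

Derivation:
step 1: unify a ~ c  [subst: {-} | 1 pending]
  bind a := c
step 2: unify (List c -> List c) ~ c  [subst: {a:=c} | 0 pending]
  occurs-check fail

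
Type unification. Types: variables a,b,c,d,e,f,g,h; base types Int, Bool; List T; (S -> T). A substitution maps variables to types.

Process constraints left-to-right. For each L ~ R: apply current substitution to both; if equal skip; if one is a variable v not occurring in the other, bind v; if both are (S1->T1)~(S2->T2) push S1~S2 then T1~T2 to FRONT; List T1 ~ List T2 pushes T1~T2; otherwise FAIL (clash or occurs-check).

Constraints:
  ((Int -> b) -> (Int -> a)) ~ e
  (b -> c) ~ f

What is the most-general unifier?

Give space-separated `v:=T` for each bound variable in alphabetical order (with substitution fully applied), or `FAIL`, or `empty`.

step 1: unify ((Int -> b) -> (Int -> a)) ~ e  [subst: {-} | 1 pending]
  bind e := ((Int -> b) -> (Int -> a))
step 2: unify (b -> c) ~ f  [subst: {e:=((Int -> b) -> (Int -> a))} | 0 pending]
  bind f := (b -> c)

Answer: e:=((Int -> b) -> (Int -> a)) f:=(b -> c)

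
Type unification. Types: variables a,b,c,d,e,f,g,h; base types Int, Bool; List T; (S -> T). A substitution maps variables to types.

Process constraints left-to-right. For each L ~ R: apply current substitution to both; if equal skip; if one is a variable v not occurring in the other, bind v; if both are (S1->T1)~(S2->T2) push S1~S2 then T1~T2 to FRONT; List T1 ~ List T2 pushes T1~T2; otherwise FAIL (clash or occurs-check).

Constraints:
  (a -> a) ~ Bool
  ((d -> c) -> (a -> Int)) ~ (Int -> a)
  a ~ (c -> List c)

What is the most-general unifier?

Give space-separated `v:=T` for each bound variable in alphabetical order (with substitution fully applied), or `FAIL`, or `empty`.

Answer: FAIL

Derivation:
step 1: unify (a -> a) ~ Bool  [subst: {-} | 2 pending]
  clash: (a -> a) vs Bool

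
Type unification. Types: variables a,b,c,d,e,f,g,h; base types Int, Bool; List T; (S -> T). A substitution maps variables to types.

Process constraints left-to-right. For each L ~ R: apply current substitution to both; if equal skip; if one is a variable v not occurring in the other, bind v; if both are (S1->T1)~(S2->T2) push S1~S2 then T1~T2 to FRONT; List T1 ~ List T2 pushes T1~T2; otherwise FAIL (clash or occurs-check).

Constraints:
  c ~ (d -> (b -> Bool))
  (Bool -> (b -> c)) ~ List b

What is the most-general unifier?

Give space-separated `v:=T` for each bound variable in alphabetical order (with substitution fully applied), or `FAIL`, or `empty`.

step 1: unify c ~ (d -> (b -> Bool))  [subst: {-} | 1 pending]
  bind c := (d -> (b -> Bool))
step 2: unify (Bool -> (b -> (d -> (b -> Bool)))) ~ List b  [subst: {c:=(d -> (b -> Bool))} | 0 pending]
  clash: (Bool -> (b -> (d -> (b -> Bool)))) vs List b

Answer: FAIL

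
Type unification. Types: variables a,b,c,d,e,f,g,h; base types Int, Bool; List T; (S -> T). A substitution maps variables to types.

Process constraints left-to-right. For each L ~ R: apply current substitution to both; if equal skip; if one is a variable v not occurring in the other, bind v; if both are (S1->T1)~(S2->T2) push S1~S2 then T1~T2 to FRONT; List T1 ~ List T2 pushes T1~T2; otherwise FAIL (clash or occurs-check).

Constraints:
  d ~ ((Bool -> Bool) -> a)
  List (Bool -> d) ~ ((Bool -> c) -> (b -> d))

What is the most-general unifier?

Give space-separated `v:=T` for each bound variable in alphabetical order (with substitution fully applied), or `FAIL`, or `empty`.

step 1: unify d ~ ((Bool -> Bool) -> a)  [subst: {-} | 1 pending]
  bind d := ((Bool -> Bool) -> a)
step 2: unify List (Bool -> ((Bool -> Bool) -> a)) ~ ((Bool -> c) -> (b -> ((Bool -> Bool) -> a)))  [subst: {d:=((Bool -> Bool) -> a)} | 0 pending]
  clash: List (Bool -> ((Bool -> Bool) -> a)) vs ((Bool -> c) -> (b -> ((Bool -> Bool) -> a)))

Answer: FAIL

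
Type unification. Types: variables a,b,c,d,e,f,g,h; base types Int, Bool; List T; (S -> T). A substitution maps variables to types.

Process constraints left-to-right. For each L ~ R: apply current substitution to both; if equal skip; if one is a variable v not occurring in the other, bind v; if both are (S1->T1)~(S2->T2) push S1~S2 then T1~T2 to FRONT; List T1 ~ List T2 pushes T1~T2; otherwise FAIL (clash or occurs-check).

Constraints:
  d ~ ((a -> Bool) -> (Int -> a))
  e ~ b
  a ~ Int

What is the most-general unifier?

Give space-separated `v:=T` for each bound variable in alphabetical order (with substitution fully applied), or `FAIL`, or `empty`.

Answer: a:=Int d:=((Int -> Bool) -> (Int -> Int)) e:=b

Derivation:
step 1: unify d ~ ((a -> Bool) -> (Int -> a))  [subst: {-} | 2 pending]
  bind d := ((a -> Bool) -> (Int -> a))
step 2: unify e ~ b  [subst: {d:=((a -> Bool) -> (Int -> a))} | 1 pending]
  bind e := b
step 3: unify a ~ Int  [subst: {d:=((a -> Bool) -> (Int -> a)), e:=b} | 0 pending]
  bind a := Int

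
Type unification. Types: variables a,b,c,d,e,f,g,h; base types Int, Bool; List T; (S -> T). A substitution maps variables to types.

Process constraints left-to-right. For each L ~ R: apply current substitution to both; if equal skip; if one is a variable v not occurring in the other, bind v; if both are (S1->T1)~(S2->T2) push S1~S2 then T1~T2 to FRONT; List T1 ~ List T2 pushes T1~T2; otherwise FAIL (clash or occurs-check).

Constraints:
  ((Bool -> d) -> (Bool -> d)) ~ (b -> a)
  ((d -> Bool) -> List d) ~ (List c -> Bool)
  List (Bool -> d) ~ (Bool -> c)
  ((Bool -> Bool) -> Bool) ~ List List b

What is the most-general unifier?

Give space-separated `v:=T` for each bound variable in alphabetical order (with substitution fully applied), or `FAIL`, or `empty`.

Answer: FAIL

Derivation:
step 1: unify ((Bool -> d) -> (Bool -> d)) ~ (b -> a)  [subst: {-} | 3 pending]
  -> decompose arrow: push (Bool -> d)~b, (Bool -> d)~a
step 2: unify (Bool -> d) ~ b  [subst: {-} | 4 pending]
  bind b := (Bool -> d)
step 3: unify (Bool -> d) ~ a  [subst: {b:=(Bool -> d)} | 3 pending]
  bind a := (Bool -> d)
step 4: unify ((d -> Bool) -> List d) ~ (List c -> Bool)  [subst: {b:=(Bool -> d), a:=(Bool -> d)} | 2 pending]
  -> decompose arrow: push (d -> Bool)~List c, List d~Bool
step 5: unify (d -> Bool) ~ List c  [subst: {b:=(Bool -> d), a:=(Bool -> d)} | 3 pending]
  clash: (d -> Bool) vs List c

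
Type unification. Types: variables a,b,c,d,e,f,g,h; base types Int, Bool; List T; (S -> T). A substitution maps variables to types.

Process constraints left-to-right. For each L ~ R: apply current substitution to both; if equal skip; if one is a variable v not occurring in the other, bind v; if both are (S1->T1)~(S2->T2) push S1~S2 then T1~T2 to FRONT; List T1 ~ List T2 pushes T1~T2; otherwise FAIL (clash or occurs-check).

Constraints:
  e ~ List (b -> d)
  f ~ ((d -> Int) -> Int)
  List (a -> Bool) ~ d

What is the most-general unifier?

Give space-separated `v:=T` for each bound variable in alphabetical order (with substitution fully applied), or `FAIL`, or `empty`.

step 1: unify e ~ List (b -> d)  [subst: {-} | 2 pending]
  bind e := List (b -> d)
step 2: unify f ~ ((d -> Int) -> Int)  [subst: {e:=List (b -> d)} | 1 pending]
  bind f := ((d -> Int) -> Int)
step 3: unify List (a -> Bool) ~ d  [subst: {e:=List (b -> d), f:=((d -> Int) -> Int)} | 0 pending]
  bind d := List (a -> Bool)

Answer: d:=List (a -> Bool) e:=List (b -> List (a -> Bool)) f:=((List (a -> Bool) -> Int) -> Int)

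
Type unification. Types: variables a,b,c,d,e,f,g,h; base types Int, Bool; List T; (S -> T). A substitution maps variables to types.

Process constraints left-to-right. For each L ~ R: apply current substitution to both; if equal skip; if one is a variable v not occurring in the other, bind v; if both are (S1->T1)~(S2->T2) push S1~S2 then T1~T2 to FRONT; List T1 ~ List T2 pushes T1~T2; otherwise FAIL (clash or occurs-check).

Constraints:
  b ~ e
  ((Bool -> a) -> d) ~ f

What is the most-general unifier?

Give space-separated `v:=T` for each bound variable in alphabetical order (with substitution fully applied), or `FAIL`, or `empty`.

Answer: b:=e f:=((Bool -> a) -> d)

Derivation:
step 1: unify b ~ e  [subst: {-} | 1 pending]
  bind b := e
step 2: unify ((Bool -> a) -> d) ~ f  [subst: {b:=e} | 0 pending]
  bind f := ((Bool -> a) -> d)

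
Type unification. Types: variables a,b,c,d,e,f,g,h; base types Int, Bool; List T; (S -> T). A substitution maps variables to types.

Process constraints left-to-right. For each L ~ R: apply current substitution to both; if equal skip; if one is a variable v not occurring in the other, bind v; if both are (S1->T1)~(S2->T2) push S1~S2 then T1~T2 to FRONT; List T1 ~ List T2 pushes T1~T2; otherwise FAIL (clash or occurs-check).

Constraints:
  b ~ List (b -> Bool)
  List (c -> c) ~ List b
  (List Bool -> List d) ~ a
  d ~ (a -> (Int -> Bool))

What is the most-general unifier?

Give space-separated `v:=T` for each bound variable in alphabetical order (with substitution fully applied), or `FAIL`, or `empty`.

Answer: FAIL

Derivation:
step 1: unify b ~ List (b -> Bool)  [subst: {-} | 3 pending]
  occurs-check fail: b in List (b -> Bool)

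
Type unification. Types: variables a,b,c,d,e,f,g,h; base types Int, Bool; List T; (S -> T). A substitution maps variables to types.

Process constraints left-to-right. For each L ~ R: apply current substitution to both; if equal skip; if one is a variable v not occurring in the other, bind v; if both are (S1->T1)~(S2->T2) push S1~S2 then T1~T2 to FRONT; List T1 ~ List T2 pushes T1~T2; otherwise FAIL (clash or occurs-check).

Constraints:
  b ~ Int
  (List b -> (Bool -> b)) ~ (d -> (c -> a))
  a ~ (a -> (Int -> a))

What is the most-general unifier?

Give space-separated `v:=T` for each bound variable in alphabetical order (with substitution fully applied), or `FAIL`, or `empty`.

Answer: FAIL

Derivation:
step 1: unify b ~ Int  [subst: {-} | 2 pending]
  bind b := Int
step 2: unify (List Int -> (Bool -> Int)) ~ (d -> (c -> a))  [subst: {b:=Int} | 1 pending]
  -> decompose arrow: push List Int~d, (Bool -> Int)~(c -> a)
step 3: unify List Int ~ d  [subst: {b:=Int} | 2 pending]
  bind d := List Int
step 4: unify (Bool -> Int) ~ (c -> a)  [subst: {b:=Int, d:=List Int} | 1 pending]
  -> decompose arrow: push Bool~c, Int~a
step 5: unify Bool ~ c  [subst: {b:=Int, d:=List Int} | 2 pending]
  bind c := Bool
step 6: unify Int ~ a  [subst: {b:=Int, d:=List Int, c:=Bool} | 1 pending]
  bind a := Int
step 7: unify Int ~ (Int -> (Int -> Int))  [subst: {b:=Int, d:=List Int, c:=Bool, a:=Int} | 0 pending]
  clash: Int vs (Int -> (Int -> Int))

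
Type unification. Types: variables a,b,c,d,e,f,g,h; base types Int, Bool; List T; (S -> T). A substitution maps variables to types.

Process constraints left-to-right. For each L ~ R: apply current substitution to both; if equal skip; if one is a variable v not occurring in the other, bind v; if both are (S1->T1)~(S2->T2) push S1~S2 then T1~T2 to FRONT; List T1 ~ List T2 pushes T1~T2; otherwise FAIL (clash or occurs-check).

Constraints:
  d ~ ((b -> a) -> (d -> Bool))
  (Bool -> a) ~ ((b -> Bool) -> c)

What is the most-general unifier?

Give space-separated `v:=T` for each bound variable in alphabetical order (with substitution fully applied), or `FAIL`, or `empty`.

Answer: FAIL

Derivation:
step 1: unify d ~ ((b -> a) -> (d -> Bool))  [subst: {-} | 1 pending]
  occurs-check fail: d in ((b -> a) -> (d -> Bool))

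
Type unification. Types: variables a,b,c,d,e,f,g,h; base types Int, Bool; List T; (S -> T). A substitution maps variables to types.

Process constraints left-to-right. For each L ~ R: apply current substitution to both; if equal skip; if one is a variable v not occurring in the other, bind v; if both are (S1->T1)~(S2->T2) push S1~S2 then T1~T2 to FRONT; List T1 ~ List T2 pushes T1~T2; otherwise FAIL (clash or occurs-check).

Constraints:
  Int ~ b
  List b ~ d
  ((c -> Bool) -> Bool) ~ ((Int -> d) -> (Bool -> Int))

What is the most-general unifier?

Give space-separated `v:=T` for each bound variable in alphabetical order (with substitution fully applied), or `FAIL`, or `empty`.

Answer: FAIL

Derivation:
step 1: unify Int ~ b  [subst: {-} | 2 pending]
  bind b := Int
step 2: unify List Int ~ d  [subst: {b:=Int} | 1 pending]
  bind d := List Int
step 3: unify ((c -> Bool) -> Bool) ~ ((Int -> List Int) -> (Bool -> Int))  [subst: {b:=Int, d:=List Int} | 0 pending]
  -> decompose arrow: push (c -> Bool)~(Int -> List Int), Bool~(Bool -> Int)
step 4: unify (c -> Bool) ~ (Int -> List Int)  [subst: {b:=Int, d:=List Int} | 1 pending]
  -> decompose arrow: push c~Int, Bool~List Int
step 5: unify c ~ Int  [subst: {b:=Int, d:=List Int} | 2 pending]
  bind c := Int
step 6: unify Bool ~ List Int  [subst: {b:=Int, d:=List Int, c:=Int} | 1 pending]
  clash: Bool vs List Int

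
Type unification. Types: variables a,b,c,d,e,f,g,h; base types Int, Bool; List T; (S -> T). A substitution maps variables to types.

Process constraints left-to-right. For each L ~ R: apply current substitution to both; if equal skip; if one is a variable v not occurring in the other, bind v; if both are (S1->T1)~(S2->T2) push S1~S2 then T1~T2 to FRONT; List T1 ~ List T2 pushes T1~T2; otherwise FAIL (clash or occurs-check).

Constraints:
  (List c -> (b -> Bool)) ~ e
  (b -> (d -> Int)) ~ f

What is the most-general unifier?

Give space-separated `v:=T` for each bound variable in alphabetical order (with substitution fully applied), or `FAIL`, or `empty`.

Answer: e:=(List c -> (b -> Bool)) f:=(b -> (d -> Int))

Derivation:
step 1: unify (List c -> (b -> Bool)) ~ e  [subst: {-} | 1 pending]
  bind e := (List c -> (b -> Bool))
step 2: unify (b -> (d -> Int)) ~ f  [subst: {e:=(List c -> (b -> Bool))} | 0 pending]
  bind f := (b -> (d -> Int))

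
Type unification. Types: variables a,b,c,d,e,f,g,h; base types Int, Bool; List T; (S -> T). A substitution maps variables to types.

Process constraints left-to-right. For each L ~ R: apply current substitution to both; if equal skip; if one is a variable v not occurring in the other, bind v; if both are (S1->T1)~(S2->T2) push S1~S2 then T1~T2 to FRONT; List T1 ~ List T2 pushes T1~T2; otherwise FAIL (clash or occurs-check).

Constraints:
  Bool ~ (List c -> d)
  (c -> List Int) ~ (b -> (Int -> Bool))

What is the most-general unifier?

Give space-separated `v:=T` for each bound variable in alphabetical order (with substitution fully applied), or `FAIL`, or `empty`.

step 1: unify Bool ~ (List c -> d)  [subst: {-} | 1 pending]
  clash: Bool vs (List c -> d)

Answer: FAIL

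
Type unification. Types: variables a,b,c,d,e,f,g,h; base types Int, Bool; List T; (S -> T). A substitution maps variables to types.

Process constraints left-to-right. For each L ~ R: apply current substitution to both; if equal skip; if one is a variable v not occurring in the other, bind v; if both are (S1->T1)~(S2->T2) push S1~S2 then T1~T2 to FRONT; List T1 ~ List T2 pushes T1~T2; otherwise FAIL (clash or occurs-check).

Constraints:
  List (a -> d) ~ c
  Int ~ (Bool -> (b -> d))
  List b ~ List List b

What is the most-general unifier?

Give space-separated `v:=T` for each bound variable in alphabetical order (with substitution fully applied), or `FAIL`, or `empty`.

step 1: unify List (a -> d) ~ c  [subst: {-} | 2 pending]
  bind c := List (a -> d)
step 2: unify Int ~ (Bool -> (b -> d))  [subst: {c:=List (a -> d)} | 1 pending]
  clash: Int vs (Bool -> (b -> d))

Answer: FAIL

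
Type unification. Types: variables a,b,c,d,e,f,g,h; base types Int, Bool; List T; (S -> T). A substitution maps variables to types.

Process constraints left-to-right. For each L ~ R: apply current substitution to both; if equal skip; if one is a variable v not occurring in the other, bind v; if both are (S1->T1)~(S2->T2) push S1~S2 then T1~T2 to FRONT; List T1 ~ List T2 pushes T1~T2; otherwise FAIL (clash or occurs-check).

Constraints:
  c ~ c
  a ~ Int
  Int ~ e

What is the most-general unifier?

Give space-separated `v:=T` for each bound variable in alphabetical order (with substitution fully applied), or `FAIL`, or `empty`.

Answer: a:=Int e:=Int

Derivation:
step 1: unify c ~ c  [subst: {-} | 2 pending]
  -> identical, skip
step 2: unify a ~ Int  [subst: {-} | 1 pending]
  bind a := Int
step 3: unify Int ~ e  [subst: {a:=Int} | 0 pending]
  bind e := Int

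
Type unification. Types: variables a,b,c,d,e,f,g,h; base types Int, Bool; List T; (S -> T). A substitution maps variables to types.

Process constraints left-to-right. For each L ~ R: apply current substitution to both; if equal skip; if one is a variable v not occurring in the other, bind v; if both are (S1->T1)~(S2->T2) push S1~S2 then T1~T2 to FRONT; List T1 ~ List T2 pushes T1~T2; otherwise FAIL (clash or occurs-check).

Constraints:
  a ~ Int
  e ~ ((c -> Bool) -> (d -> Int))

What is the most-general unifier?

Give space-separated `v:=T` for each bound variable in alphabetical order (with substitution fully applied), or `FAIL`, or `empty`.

step 1: unify a ~ Int  [subst: {-} | 1 pending]
  bind a := Int
step 2: unify e ~ ((c -> Bool) -> (d -> Int))  [subst: {a:=Int} | 0 pending]
  bind e := ((c -> Bool) -> (d -> Int))

Answer: a:=Int e:=((c -> Bool) -> (d -> Int))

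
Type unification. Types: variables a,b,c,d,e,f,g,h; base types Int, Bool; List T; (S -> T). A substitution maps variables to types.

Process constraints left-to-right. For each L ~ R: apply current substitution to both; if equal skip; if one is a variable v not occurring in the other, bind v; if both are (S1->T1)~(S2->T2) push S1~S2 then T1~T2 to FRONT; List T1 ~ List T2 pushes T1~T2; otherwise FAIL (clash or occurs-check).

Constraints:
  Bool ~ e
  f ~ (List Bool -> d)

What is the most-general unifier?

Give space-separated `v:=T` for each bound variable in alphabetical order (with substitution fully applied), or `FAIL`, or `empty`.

step 1: unify Bool ~ e  [subst: {-} | 1 pending]
  bind e := Bool
step 2: unify f ~ (List Bool -> d)  [subst: {e:=Bool} | 0 pending]
  bind f := (List Bool -> d)

Answer: e:=Bool f:=(List Bool -> d)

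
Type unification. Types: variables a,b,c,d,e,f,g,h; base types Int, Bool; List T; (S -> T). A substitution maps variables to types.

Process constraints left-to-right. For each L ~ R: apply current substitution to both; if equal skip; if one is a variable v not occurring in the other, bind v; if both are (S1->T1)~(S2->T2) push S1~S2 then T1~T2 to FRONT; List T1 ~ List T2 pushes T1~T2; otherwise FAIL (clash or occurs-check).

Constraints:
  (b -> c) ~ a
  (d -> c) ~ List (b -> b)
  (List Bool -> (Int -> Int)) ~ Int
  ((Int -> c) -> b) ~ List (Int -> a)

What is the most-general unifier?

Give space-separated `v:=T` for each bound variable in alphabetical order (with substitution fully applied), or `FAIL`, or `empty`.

Answer: FAIL

Derivation:
step 1: unify (b -> c) ~ a  [subst: {-} | 3 pending]
  bind a := (b -> c)
step 2: unify (d -> c) ~ List (b -> b)  [subst: {a:=(b -> c)} | 2 pending]
  clash: (d -> c) vs List (b -> b)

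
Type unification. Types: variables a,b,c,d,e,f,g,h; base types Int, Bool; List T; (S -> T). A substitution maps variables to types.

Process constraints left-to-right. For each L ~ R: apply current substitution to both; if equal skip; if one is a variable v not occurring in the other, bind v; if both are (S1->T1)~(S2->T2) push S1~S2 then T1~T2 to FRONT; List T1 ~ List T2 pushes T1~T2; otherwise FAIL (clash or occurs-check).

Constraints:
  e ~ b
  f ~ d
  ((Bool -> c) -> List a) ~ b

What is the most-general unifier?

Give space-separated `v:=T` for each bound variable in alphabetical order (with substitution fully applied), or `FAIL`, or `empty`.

step 1: unify e ~ b  [subst: {-} | 2 pending]
  bind e := b
step 2: unify f ~ d  [subst: {e:=b} | 1 pending]
  bind f := d
step 3: unify ((Bool -> c) -> List a) ~ b  [subst: {e:=b, f:=d} | 0 pending]
  bind b := ((Bool -> c) -> List a)

Answer: b:=((Bool -> c) -> List a) e:=((Bool -> c) -> List a) f:=d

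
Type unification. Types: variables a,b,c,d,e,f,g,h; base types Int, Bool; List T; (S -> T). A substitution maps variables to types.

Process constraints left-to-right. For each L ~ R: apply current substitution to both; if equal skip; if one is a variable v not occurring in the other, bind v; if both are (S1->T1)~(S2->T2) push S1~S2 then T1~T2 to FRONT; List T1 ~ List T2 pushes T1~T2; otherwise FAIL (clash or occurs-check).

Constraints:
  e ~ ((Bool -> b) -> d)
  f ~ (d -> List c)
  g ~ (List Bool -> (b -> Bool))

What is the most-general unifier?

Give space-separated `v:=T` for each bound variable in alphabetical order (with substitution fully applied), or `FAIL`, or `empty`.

step 1: unify e ~ ((Bool -> b) -> d)  [subst: {-} | 2 pending]
  bind e := ((Bool -> b) -> d)
step 2: unify f ~ (d -> List c)  [subst: {e:=((Bool -> b) -> d)} | 1 pending]
  bind f := (d -> List c)
step 3: unify g ~ (List Bool -> (b -> Bool))  [subst: {e:=((Bool -> b) -> d), f:=(d -> List c)} | 0 pending]
  bind g := (List Bool -> (b -> Bool))

Answer: e:=((Bool -> b) -> d) f:=(d -> List c) g:=(List Bool -> (b -> Bool))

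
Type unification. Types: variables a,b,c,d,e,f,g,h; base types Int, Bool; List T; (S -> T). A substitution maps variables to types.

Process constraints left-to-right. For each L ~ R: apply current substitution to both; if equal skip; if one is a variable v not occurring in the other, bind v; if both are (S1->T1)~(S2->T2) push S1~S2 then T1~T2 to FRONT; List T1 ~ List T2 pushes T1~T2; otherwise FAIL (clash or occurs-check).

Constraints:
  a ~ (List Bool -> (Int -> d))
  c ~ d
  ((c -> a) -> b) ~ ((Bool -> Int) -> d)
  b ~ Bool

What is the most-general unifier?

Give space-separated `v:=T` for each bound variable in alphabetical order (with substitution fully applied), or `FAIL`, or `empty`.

step 1: unify a ~ (List Bool -> (Int -> d))  [subst: {-} | 3 pending]
  bind a := (List Bool -> (Int -> d))
step 2: unify c ~ d  [subst: {a:=(List Bool -> (Int -> d))} | 2 pending]
  bind c := d
step 3: unify ((d -> (List Bool -> (Int -> d))) -> b) ~ ((Bool -> Int) -> d)  [subst: {a:=(List Bool -> (Int -> d)), c:=d} | 1 pending]
  -> decompose arrow: push (d -> (List Bool -> (Int -> d)))~(Bool -> Int), b~d
step 4: unify (d -> (List Bool -> (Int -> d))) ~ (Bool -> Int)  [subst: {a:=(List Bool -> (Int -> d)), c:=d} | 2 pending]
  -> decompose arrow: push d~Bool, (List Bool -> (Int -> d))~Int
step 5: unify d ~ Bool  [subst: {a:=(List Bool -> (Int -> d)), c:=d} | 3 pending]
  bind d := Bool
step 6: unify (List Bool -> (Int -> Bool)) ~ Int  [subst: {a:=(List Bool -> (Int -> d)), c:=d, d:=Bool} | 2 pending]
  clash: (List Bool -> (Int -> Bool)) vs Int

Answer: FAIL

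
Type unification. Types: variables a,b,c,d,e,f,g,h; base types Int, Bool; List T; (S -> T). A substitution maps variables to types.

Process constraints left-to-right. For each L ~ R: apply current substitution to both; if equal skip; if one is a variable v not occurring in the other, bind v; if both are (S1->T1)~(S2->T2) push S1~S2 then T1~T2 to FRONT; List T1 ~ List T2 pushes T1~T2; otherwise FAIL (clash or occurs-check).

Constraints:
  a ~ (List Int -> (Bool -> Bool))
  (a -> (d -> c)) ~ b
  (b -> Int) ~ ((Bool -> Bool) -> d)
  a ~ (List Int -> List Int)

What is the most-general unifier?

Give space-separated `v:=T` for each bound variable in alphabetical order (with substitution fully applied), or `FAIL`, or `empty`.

step 1: unify a ~ (List Int -> (Bool -> Bool))  [subst: {-} | 3 pending]
  bind a := (List Int -> (Bool -> Bool))
step 2: unify ((List Int -> (Bool -> Bool)) -> (d -> c)) ~ b  [subst: {a:=(List Int -> (Bool -> Bool))} | 2 pending]
  bind b := ((List Int -> (Bool -> Bool)) -> (d -> c))
step 3: unify (((List Int -> (Bool -> Bool)) -> (d -> c)) -> Int) ~ ((Bool -> Bool) -> d)  [subst: {a:=(List Int -> (Bool -> Bool)), b:=((List Int -> (Bool -> Bool)) -> (d -> c))} | 1 pending]
  -> decompose arrow: push ((List Int -> (Bool -> Bool)) -> (d -> c))~(Bool -> Bool), Int~d
step 4: unify ((List Int -> (Bool -> Bool)) -> (d -> c)) ~ (Bool -> Bool)  [subst: {a:=(List Int -> (Bool -> Bool)), b:=((List Int -> (Bool -> Bool)) -> (d -> c))} | 2 pending]
  -> decompose arrow: push (List Int -> (Bool -> Bool))~Bool, (d -> c)~Bool
step 5: unify (List Int -> (Bool -> Bool)) ~ Bool  [subst: {a:=(List Int -> (Bool -> Bool)), b:=((List Int -> (Bool -> Bool)) -> (d -> c))} | 3 pending]
  clash: (List Int -> (Bool -> Bool)) vs Bool

Answer: FAIL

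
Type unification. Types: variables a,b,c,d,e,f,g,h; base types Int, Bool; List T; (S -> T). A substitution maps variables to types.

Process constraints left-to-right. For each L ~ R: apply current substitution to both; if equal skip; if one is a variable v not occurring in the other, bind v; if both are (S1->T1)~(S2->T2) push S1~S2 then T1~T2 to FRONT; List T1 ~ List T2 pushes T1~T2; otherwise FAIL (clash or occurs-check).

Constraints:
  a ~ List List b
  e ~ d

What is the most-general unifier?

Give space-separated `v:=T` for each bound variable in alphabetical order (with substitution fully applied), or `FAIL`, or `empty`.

Answer: a:=List List b e:=d

Derivation:
step 1: unify a ~ List List b  [subst: {-} | 1 pending]
  bind a := List List b
step 2: unify e ~ d  [subst: {a:=List List b} | 0 pending]
  bind e := d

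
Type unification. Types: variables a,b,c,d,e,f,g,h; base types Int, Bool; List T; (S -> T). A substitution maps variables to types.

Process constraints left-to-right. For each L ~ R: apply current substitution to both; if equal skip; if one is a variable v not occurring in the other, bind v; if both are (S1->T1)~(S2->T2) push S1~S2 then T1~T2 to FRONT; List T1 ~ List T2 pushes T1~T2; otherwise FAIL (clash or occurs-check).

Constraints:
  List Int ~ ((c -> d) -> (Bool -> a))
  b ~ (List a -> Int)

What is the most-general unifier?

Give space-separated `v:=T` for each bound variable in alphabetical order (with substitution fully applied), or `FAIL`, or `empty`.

step 1: unify List Int ~ ((c -> d) -> (Bool -> a))  [subst: {-} | 1 pending]
  clash: List Int vs ((c -> d) -> (Bool -> a))

Answer: FAIL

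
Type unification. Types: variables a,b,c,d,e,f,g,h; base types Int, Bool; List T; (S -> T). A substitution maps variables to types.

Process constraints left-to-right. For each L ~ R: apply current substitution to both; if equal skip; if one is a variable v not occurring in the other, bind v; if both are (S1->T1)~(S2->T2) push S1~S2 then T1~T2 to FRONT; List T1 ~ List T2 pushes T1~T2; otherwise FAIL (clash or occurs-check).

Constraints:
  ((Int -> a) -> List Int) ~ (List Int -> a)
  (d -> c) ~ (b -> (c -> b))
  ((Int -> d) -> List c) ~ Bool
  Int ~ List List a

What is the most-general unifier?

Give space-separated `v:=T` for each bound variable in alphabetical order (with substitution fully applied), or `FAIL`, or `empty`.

step 1: unify ((Int -> a) -> List Int) ~ (List Int -> a)  [subst: {-} | 3 pending]
  -> decompose arrow: push (Int -> a)~List Int, List Int~a
step 2: unify (Int -> a) ~ List Int  [subst: {-} | 4 pending]
  clash: (Int -> a) vs List Int

Answer: FAIL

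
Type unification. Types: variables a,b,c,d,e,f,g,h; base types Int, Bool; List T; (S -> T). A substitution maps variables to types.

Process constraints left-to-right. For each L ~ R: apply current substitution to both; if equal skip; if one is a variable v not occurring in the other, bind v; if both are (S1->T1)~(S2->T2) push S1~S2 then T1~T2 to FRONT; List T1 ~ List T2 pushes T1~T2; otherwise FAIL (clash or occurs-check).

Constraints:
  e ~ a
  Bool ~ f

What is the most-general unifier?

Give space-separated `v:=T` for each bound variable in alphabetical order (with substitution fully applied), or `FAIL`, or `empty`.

step 1: unify e ~ a  [subst: {-} | 1 pending]
  bind e := a
step 2: unify Bool ~ f  [subst: {e:=a} | 0 pending]
  bind f := Bool

Answer: e:=a f:=Bool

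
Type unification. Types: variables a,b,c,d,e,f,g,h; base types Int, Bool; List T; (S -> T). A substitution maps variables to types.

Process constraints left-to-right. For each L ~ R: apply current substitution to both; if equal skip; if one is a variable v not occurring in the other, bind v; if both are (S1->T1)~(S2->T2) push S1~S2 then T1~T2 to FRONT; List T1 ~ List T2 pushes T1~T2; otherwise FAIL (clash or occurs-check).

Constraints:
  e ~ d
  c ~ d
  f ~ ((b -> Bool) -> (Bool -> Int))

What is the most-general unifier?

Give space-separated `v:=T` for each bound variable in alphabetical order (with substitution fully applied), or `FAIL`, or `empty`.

step 1: unify e ~ d  [subst: {-} | 2 pending]
  bind e := d
step 2: unify c ~ d  [subst: {e:=d} | 1 pending]
  bind c := d
step 3: unify f ~ ((b -> Bool) -> (Bool -> Int))  [subst: {e:=d, c:=d} | 0 pending]
  bind f := ((b -> Bool) -> (Bool -> Int))

Answer: c:=d e:=d f:=((b -> Bool) -> (Bool -> Int))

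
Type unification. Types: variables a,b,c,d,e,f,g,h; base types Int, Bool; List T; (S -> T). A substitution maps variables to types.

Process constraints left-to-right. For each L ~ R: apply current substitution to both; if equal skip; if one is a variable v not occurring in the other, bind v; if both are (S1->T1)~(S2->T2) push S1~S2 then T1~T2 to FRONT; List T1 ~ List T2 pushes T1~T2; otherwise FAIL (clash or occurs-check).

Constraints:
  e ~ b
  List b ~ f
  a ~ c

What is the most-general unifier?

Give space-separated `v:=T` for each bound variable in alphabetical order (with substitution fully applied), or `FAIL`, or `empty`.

step 1: unify e ~ b  [subst: {-} | 2 pending]
  bind e := b
step 2: unify List b ~ f  [subst: {e:=b} | 1 pending]
  bind f := List b
step 3: unify a ~ c  [subst: {e:=b, f:=List b} | 0 pending]
  bind a := c

Answer: a:=c e:=b f:=List b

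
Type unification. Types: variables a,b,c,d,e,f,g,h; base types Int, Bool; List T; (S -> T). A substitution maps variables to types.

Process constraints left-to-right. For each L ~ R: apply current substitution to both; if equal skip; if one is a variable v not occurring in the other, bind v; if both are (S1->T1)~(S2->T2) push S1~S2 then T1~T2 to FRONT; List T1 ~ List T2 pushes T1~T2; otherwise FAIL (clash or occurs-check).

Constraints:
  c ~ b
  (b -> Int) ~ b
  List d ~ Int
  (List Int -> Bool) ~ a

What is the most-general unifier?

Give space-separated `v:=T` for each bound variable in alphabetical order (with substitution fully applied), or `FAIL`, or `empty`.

step 1: unify c ~ b  [subst: {-} | 3 pending]
  bind c := b
step 2: unify (b -> Int) ~ b  [subst: {c:=b} | 2 pending]
  occurs-check fail

Answer: FAIL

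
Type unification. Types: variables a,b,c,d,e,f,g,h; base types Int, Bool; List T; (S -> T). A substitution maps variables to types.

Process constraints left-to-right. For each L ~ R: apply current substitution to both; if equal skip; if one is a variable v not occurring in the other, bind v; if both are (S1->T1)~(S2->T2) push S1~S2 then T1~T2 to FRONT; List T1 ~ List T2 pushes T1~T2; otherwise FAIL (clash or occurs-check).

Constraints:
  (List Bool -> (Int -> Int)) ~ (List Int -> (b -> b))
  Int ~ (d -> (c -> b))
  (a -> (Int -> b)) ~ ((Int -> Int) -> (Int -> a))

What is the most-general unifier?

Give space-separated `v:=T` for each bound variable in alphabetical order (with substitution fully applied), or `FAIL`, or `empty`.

Answer: FAIL

Derivation:
step 1: unify (List Bool -> (Int -> Int)) ~ (List Int -> (b -> b))  [subst: {-} | 2 pending]
  -> decompose arrow: push List Bool~List Int, (Int -> Int)~(b -> b)
step 2: unify List Bool ~ List Int  [subst: {-} | 3 pending]
  -> decompose List: push Bool~Int
step 3: unify Bool ~ Int  [subst: {-} | 3 pending]
  clash: Bool vs Int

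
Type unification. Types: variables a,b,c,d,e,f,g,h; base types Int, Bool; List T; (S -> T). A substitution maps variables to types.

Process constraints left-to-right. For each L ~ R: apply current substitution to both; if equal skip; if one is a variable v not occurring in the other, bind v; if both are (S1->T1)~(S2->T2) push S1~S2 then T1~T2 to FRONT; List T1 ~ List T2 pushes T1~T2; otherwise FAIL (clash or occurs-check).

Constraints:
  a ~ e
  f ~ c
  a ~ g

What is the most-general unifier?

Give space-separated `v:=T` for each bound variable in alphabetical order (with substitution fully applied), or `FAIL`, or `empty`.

Answer: a:=g e:=g f:=c

Derivation:
step 1: unify a ~ e  [subst: {-} | 2 pending]
  bind a := e
step 2: unify f ~ c  [subst: {a:=e} | 1 pending]
  bind f := c
step 3: unify e ~ g  [subst: {a:=e, f:=c} | 0 pending]
  bind e := g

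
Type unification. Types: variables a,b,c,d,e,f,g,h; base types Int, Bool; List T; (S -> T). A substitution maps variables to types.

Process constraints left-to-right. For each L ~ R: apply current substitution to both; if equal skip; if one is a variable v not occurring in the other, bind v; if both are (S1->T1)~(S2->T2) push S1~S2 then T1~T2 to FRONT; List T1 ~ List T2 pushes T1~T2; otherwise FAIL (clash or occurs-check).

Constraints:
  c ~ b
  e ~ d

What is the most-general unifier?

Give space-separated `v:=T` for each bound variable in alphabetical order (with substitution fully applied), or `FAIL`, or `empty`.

Answer: c:=b e:=d

Derivation:
step 1: unify c ~ b  [subst: {-} | 1 pending]
  bind c := b
step 2: unify e ~ d  [subst: {c:=b} | 0 pending]
  bind e := d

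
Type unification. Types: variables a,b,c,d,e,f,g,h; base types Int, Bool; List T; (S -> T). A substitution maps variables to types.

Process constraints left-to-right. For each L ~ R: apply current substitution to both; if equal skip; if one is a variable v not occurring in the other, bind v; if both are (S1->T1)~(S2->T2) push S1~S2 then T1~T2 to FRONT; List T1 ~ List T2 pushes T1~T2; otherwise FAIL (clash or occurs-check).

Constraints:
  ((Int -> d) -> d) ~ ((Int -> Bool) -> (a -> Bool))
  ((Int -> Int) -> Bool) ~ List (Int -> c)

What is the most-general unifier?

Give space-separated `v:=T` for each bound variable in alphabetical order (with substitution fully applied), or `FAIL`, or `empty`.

step 1: unify ((Int -> d) -> d) ~ ((Int -> Bool) -> (a -> Bool))  [subst: {-} | 1 pending]
  -> decompose arrow: push (Int -> d)~(Int -> Bool), d~(a -> Bool)
step 2: unify (Int -> d) ~ (Int -> Bool)  [subst: {-} | 2 pending]
  -> decompose arrow: push Int~Int, d~Bool
step 3: unify Int ~ Int  [subst: {-} | 3 pending]
  -> identical, skip
step 4: unify d ~ Bool  [subst: {-} | 2 pending]
  bind d := Bool
step 5: unify Bool ~ (a -> Bool)  [subst: {d:=Bool} | 1 pending]
  clash: Bool vs (a -> Bool)

Answer: FAIL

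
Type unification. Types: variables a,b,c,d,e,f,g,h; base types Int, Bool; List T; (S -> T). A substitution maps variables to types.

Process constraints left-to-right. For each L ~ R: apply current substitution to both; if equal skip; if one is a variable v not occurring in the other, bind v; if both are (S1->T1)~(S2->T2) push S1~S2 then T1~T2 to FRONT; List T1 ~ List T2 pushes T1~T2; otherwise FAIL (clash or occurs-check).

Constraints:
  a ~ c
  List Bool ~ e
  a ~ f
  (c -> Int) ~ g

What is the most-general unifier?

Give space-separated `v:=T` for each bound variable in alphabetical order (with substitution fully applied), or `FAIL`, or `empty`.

Answer: a:=f c:=f e:=List Bool g:=(f -> Int)

Derivation:
step 1: unify a ~ c  [subst: {-} | 3 pending]
  bind a := c
step 2: unify List Bool ~ e  [subst: {a:=c} | 2 pending]
  bind e := List Bool
step 3: unify c ~ f  [subst: {a:=c, e:=List Bool} | 1 pending]
  bind c := f
step 4: unify (f -> Int) ~ g  [subst: {a:=c, e:=List Bool, c:=f} | 0 pending]
  bind g := (f -> Int)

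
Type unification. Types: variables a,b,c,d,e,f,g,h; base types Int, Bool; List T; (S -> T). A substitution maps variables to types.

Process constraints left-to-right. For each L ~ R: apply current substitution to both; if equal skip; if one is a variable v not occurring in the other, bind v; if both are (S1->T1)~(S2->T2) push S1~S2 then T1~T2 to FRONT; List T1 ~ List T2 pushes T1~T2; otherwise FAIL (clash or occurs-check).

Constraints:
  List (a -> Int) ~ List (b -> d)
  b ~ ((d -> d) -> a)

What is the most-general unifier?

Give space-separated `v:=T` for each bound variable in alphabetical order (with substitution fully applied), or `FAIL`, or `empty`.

step 1: unify List (a -> Int) ~ List (b -> d)  [subst: {-} | 1 pending]
  -> decompose List: push (a -> Int)~(b -> d)
step 2: unify (a -> Int) ~ (b -> d)  [subst: {-} | 1 pending]
  -> decompose arrow: push a~b, Int~d
step 3: unify a ~ b  [subst: {-} | 2 pending]
  bind a := b
step 4: unify Int ~ d  [subst: {a:=b} | 1 pending]
  bind d := Int
step 5: unify b ~ ((Int -> Int) -> b)  [subst: {a:=b, d:=Int} | 0 pending]
  occurs-check fail: b in ((Int -> Int) -> b)

Answer: FAIL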